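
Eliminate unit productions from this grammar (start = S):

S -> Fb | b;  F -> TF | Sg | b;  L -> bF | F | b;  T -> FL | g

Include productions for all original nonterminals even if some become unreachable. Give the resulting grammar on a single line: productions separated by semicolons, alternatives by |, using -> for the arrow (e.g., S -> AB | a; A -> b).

S -> b | Fb; F -> b | Sg | TF; L -> b | Sg | TF | bF; T -> g | FL

Unit productions: L->F.
Unit pairs (A ⇒* B via units): (L,F).
S: inherits non-unit rules of {S} → Fb | b.
F: inherits non-unit rules of {F} → Sg | TF | b.
L: inherits non-unit rules of {F, L} → Sg | TF | b | bF.
T: inherits non-unit rules of {T} → FL | g.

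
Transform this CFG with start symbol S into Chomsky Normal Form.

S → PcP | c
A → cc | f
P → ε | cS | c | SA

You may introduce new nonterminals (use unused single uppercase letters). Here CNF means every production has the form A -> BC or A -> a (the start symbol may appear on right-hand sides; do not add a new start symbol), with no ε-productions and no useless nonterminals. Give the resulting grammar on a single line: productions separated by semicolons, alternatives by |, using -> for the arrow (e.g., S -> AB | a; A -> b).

S -> c | BP | PB | PC; A -> f | BB; B -> c; C -> BP; P -> c | BS | SA

Nullable: {P}; after ε-elimination: S -> c | Pc | cP | PcP; A -> f | cc; P -> c | SA | cS.
No unit productions to eliminate.
TERM: introduce B -> c and substitute in every rule of length ≥2.
BIN: S -> PBP becomes S -> PC, C -> BP.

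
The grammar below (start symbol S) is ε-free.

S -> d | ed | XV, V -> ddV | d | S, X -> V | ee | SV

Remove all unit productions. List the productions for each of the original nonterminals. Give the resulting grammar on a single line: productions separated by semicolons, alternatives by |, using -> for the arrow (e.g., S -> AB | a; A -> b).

Unit productions: V->S, X->V.
Unit pairs (A ⇒* B via units): (V,S), (X,S), (X,V).
S: inherits non-unit rules of {S} → XV | d | ed.
V: inherits non-unit rules of {S, V} → XV | d | ddV | ed.
X: inherits non-unit rules of {S, V, X} → SV | XV | d | ddV | ed | ee.

S -> d | XV | ed; V -> d | XV | ed | ddV; X -> d | SV | XV | ed | ee | ddV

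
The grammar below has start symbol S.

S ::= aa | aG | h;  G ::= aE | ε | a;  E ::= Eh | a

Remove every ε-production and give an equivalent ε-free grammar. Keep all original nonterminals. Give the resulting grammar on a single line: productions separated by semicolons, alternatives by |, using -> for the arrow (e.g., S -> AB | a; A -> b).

S -> a | h | aG | aa; E -> a | Eh; G -> a | aE

Nullable set: {G}.
S -> aG: G nullable, giving a | aG.
Drop G -> ε.
Unchanged (no nullable symbols): S -> aa; S -> h; E -> Eh; E -> a; G -> a; G -> aE.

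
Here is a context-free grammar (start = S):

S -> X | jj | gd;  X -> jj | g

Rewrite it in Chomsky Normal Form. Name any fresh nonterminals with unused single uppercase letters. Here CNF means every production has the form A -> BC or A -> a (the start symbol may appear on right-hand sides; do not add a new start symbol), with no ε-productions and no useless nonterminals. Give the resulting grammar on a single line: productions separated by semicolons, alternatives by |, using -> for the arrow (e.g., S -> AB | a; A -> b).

No ε-productions.
After unit-elimination: S -> g | gd | jj; X -> g | jj.
TERM: introduce B -> d, A -> g, C -> j and substitute in every rule of length ≥2.
Drop unreachable/unproductive: X.

S -> g | AB | CC; A -> g; B -> d; C -> j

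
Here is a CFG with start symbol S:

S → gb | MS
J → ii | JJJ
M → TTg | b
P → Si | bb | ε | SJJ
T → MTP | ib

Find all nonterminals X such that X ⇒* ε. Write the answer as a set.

{P}

Directly nullable (have an ε-rule): {P}.
Not nullable: J, M, S, T — each has a terminal in every rule's right-hand side or depends on a non-nullable symbol.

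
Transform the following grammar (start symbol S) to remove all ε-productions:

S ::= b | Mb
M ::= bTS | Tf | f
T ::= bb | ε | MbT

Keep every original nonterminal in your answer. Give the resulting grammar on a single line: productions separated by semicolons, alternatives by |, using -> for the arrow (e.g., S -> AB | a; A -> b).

Nullable set: {T}.
M -> Tf: T nullable, giving Tf | f.
M -> bTS: T nullable, giving bS | bTS.
Drop T -> ε.
T -> MbT: T nullable, giving Mb | MbT.
Unchanged (no nullable symbols): S -> Mb; S -> b; M -> f; T -> bb.

S -> b | Mb; M -> f | Tf | bS | bTS; T -> Mb | bb | MbT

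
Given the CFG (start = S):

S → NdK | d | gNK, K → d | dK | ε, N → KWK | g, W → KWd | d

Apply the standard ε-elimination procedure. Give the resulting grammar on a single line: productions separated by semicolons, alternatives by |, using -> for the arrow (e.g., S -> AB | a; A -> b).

Nullable set: {K}.
S -> NdK: K nullable, giving Nd | NdK.
S -> gNK: K nullable, giving gN | gNK.
Drop K -> ε.
K -> dK: K nullable, giving d | dK.
N -> KWK: K, K nullable, giving KW | KWK | W | WK.
W -> KWd: K nullable, giving KWd | Wd.
Unchanged (no nullable symbols): S -> d; K -> d; N -> g; W -> d.

S -> d | Nd | gN | NdK | gNK; K -> d | dK; N -> W | g | KW | WK | KWK; W -> d | Wd | KWd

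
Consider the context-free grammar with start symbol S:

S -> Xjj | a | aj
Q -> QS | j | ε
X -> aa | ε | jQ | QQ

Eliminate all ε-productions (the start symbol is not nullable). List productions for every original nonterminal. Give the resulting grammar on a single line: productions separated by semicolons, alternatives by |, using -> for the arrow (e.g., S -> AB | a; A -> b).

Nullable set: {Q, X}.
S -> Xjj: X nullable, giving Xjj | jj.
Drop Q -> ε.
Q -> QS: Q nullable, giving QS | S.
Drop X -> ε.
X -> QQ: Q, Q nullable, giving Q | QQ.
X -> jQ: Q nullable, giving j | jQ.
Unchanged (no nullable symbols): S -> a; S -> aj; Q -> j; X -> aa.

S -> a | aj | jj | Xjj; Q -> S | j | QS; X -> Q | j | QQ | aa | jQ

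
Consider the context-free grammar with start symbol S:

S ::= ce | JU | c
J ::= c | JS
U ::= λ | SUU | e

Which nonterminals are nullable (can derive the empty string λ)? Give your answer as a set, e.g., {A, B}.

Directly nullable (have an ε-rule): {U}.
Not nullable: J, S — each has a terminal in every rule's right-hand side or depends on a non-nullable symbol.

{U}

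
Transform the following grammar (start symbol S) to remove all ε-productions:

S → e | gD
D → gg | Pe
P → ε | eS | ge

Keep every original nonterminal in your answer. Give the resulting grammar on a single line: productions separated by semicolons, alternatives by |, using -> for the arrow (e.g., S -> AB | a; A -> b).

Nullable set: {P}.
D -> Pe: P nullable, giving Pe | e.
Drop P -> ε.
Unchanged (no nullable symbols): S -> e; S -> gD; D -> gg; P -> eS; P -> ge.

S -> e | gD; D -> e | Pe | gg; P -> eS | ge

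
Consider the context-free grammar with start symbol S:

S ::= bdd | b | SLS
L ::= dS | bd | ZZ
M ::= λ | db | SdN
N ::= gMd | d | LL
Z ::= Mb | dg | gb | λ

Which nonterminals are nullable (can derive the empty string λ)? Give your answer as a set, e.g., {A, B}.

{L, M, N, Z}

Directly nullable (have an ε-rule): {M, Z}.
L is nullable via L -> ZZ (every symbol on the right is already known nullable).
N is nullable via N -> LL (every symbol on the right is already known nullable).
Not nullable: S — each has a terminal in every rule's right-hand side or depends on a non-nullable symbol.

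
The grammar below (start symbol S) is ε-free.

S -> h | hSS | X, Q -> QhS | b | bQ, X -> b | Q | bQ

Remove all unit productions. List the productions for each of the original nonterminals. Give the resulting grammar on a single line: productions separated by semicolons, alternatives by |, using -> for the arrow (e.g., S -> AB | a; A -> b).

S -> b | h | bQ | QhS | hSS; Q -> b | bQ | QhS; X -> b | bQ | QhS

Unit productions: S->X, X->Q.
Unit pairs (A ⇒* B via units): (S,Q), (S,X), (X,Q).
S: inherits non-unit rules of {Q, S, X} → QhS | b | bQ | h | hSS.
Q: inherits non-unit rules of {Q} → QhS | b | bQ.
X: inherits non-unit rules of {Q, X} → QhS | b | bQ.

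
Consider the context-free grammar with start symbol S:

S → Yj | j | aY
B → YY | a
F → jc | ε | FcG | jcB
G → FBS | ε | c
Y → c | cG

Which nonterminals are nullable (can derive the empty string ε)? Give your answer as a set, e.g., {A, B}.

{F, G}

Directly nullable (have an ε-rule): {F, G}.
Not nullable: B, S, Y — each has a terminal in every rule's right-hand side or depends on a non-nullable symbol.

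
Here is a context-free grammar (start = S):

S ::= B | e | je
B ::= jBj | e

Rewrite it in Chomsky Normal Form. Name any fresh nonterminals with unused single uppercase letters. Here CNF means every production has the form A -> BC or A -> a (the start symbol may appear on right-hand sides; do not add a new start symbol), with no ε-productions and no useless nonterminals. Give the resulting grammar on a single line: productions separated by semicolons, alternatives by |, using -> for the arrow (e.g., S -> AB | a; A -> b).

No ε-productions.
After unit-elimination: S -> e | je | jBj; B -> e | jBj.
TERM: introduce C -> e, A -> j and substitute in every rule of length ≥2.
BIN: B -> ABA becomes B -> AD, D -> BA; S -> ABA becomes S -> AE, E -> BA.

S -> e | AC | AE; A -> j; B -> e | AD; C -> e; D -> BA; E -> BA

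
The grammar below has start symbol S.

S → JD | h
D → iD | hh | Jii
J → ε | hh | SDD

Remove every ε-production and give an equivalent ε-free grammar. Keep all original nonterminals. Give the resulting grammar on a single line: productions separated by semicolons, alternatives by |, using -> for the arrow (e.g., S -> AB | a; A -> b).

S -> D | h | JD; D -> hh | iD | ii | Jii; J -> hh | SDD

Nullable set: {J}.
S -> JD: J nullable, giving D | JD.
D -> Jii: J nullable, giving Jii | ii.
Drop J -> ε.
Unchanged (no nullable symbols): S -> h; D -> hh; D -> iD; J -> SDD; J -> hh.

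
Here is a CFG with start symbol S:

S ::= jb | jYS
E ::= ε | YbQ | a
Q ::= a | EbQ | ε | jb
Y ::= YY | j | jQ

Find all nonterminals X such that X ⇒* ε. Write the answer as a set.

{E, Q}

Directly nullable (have an ε-rule): {E, Q}.
Not nullable: S, Y — each has a terminal in every rule's right-hand side or depends on a non-nullable symbol.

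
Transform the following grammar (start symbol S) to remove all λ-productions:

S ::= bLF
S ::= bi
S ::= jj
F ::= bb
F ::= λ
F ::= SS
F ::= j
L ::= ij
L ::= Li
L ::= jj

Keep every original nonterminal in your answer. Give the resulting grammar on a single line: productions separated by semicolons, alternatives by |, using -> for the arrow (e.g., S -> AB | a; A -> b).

S -> bL | bi | jj | bLF; F -> j | SS | bb; L -> Li | ij | jj

Nullable set: {F}.
S -> bLF: F nullable, giving bL | bLF.
Drop F -> λ.
Unchanged (no nullable symbols): S -> bi; S -> jj; F -> SS; F -> bb; F -> j; L -> Li; L -> ij; L -> jj.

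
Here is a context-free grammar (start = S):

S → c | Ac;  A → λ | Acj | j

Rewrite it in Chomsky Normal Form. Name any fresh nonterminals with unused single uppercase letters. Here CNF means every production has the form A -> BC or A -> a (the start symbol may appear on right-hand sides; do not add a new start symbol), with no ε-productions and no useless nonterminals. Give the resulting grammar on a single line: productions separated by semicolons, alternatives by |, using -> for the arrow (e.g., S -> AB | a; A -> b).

S -> c | AB; A -> j | AD | BC; B -> c; C -> j; D -> BC

Nullable: {A}; after ε-elimination: S -> c | Ac; A -> j | cj | Acj.
No unit productions to eliminate.
TERM: introduce B -> c, C -> j and substitute in every rule of length ≥2.
BIN: A -> ABC becomes A -> AD, D -> BC.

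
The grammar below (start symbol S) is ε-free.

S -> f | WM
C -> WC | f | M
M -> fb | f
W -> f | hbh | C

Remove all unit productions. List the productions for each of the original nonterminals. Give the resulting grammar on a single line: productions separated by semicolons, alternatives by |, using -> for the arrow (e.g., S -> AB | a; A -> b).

S -> f | WM; C -> f | WC | fb; M -> f | fb; W -> f | WC | fb | hbh

Unit productions: C->M, W->C.
Unit pairs (A ⇒* B via units): (C,M), (W,C), (W,M).
S: inherits non-unit rules of {S} → WM | f.
C: inherits non-unit rules of {C, M} → WC | f | fb.
M: inherits non-unit rules of {M} → f | fb.
W: inherits non-unit rules of {C, M, W} → WC | f | fb | hbh.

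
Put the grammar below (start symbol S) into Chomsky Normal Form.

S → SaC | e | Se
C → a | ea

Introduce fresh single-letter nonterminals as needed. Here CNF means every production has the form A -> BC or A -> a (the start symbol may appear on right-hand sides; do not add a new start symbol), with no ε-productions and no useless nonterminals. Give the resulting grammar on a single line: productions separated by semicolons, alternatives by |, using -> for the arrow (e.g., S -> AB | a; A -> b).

S -> e | SA | SD; A -> e; B -> a; C -> a | AB; D -> BC

No ε-productions.
No unit productions to eliminate.
TERM: introduce B -> a, A -> e and substitute in every rule of length ≥2.
BIN: S -> SBC becomes S -> SD, D -> BC.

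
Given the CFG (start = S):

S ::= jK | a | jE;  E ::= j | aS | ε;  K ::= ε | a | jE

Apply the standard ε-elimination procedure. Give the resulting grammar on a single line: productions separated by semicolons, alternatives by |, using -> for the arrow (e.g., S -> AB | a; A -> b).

S -> a | j | jE | jK; E -> j | aS; K -> a | j | jE

Nullable set: {E, K}.
S -> jE: E nullable, giving j | jE.
S -> jK: K nullable, giving j | jK.
Drop E -> ε.
Drop K -> ε.
K -> jE: E nullable, giving j | jE.
Unchanged (no nullable symbols): S -> a; E -> aS; E -> j; K -> a.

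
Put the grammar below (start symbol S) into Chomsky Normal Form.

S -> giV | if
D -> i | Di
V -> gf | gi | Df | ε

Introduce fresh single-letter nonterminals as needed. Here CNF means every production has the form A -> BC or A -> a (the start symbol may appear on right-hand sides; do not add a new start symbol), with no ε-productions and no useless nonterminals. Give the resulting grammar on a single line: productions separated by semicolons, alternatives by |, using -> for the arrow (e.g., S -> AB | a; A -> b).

S -> AC | BA | BE; A -> i; B -> g; C -> f; D -> i | DA; E -> AV; V -> BA | BC | DC

Nullable: {V}; after ε-elimination: S -> gi | if | giV; D -> i | Di; V -> Df | gf | gi.
No unit productions to eliminate.
TERM: introduce C -> f, B -> g, A -> i and substitute in every rule of length ≥2.
BIN: S -> BAV becomes S -> BE, E -> AV.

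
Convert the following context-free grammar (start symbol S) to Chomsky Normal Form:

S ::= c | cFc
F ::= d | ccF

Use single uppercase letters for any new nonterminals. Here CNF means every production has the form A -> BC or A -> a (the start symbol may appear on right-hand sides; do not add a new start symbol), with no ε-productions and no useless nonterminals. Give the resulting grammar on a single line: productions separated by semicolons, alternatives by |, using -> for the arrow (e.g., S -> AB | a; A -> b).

No ε-productions.
No unit productions to eliminate.
TERM: introduce A -> c and substitute in every rule of length ≥2.
BIN: F -> AAF becomes F -> AB, B -> AF; S -> AFA becomes S -> AC, C -> FA.

S -> c | AC; A -> c; B -> AF; C -> FA; F -> d | AB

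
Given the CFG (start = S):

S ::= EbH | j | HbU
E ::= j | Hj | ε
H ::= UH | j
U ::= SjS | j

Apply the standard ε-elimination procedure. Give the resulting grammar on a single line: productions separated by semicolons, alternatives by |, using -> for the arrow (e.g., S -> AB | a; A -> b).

S -> j | bH | EbH | HbU; E -> j | Hj; H -> j | UH; U -> j | SjS

Nullable set: {E}.
S -> EbH: E nullable, giving EbH | bH.
Drop E -> ε.
Unchanged (no nullable symbols): S -> HbU; S -> j; E -> Hj; E -> j; H -> UH; H -> j; U -> SjS; U -> j.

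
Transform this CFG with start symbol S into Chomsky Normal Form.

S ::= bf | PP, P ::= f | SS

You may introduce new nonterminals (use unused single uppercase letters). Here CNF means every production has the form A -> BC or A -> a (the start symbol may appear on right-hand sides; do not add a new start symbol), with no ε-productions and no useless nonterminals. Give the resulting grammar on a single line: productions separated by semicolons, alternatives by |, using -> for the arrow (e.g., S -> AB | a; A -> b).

No ε-productions.
No unit productions to eliminate.
TERM: introduce A -> b, B -> f and substitute in every rule of length ≥2.

S -> AB | PP; A -> b; B -> f; P -> f | SS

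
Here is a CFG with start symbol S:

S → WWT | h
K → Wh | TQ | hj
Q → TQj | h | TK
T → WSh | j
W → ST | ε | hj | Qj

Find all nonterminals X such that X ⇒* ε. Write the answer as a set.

{W}

Directly nullable (have an ε-rule): {W}.
Not nullable: K, Q, S, T — each has a terminal in every rule's right-hand side or depends on a non-nullable symbol.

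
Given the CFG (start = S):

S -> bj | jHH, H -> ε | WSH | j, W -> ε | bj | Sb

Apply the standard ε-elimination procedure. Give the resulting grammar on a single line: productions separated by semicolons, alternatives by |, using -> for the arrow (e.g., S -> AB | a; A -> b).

Nullable set: {H, W}.
S -> jHH: H, H nullable, giving j | jH | jHH.
Drop H -> ε.
H -> WSH: W, H nullable, giving S | SH | WS | WSH.
Drop W -> ε.
Unchanged (no nullable symbols): S -> bj; H -> j; W -> Sb; W -> bj.

S -> j | bj | jH | jHH; H -> S | j | SH | WS | WSH; W -> Sb | bj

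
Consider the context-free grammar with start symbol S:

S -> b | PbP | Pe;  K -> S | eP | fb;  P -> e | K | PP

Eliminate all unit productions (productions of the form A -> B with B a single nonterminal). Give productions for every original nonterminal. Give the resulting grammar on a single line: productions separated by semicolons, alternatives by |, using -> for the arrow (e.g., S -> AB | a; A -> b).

S -> b | Pe | PbP; K -> b | Pe | eP | fb | PbP; P -> b | e | PP | Pe | eP | fb | PbP

Unit productions: K->S, P->K.
Unit pairs (A ⇒* B via units): (K,S), (P,K), (P,S).
S: inherits non-unit rules of {S} → PbP | Pe | b.
K: inherits non-unit rules of {K, S} → PbP | Pe | b | eP | fb.
P: inherits non-unit rules of {K, P, S} → PP | PbP | Pe | b | e | eP | fb.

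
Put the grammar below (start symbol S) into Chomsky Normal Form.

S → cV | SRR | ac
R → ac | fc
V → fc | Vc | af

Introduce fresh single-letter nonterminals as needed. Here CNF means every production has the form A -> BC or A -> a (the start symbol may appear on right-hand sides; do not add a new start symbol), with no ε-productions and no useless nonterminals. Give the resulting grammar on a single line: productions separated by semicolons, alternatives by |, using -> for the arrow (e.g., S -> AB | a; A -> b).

No ε-productions.
No unit productions to eliminate.
TERM: introduce A -> a, B -> c, C -> f and substitute in every rule of length ≥2.
BIN: S -> SRR becomes S -> SD, D -> RR.

S -> AB | BV | SD; A -> a; B -> c; C -> f; D -> RR; R -> AB | CB; V -> AC | CB | VB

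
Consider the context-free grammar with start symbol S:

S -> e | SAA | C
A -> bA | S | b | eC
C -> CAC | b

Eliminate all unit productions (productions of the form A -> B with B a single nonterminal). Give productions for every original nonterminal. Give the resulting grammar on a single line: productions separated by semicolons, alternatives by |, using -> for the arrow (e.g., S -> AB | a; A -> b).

Unit productions: A->S, S->C.
Unit pairs (A ⇒* B via units): (A,C), (A,S), (S,C).
S: inherits non-unit rules of {C, S} → CAC | SAA | b | e.
A: inherits non-unit rules of {A, C, S} → CAC | SAA | b | bA | e | eC.
C: inherits non-unit rules of {C} → CAC | b.

S -> b | e | CAC | SAA; A -> b | e | bA | eC | CAC | SAA; C -> b | CAC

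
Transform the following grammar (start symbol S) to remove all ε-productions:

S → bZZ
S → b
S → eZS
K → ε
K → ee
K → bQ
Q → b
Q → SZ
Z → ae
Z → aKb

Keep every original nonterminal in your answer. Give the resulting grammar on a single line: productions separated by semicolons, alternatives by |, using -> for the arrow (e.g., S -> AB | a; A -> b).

Nullable set: {K}.
Drop K -> ε.
Z -> aKb: K nullable, giving aKb | ab.
Unchanged (no nullable symbols): S -> b; S -> bZZ; S -> eZS; K -> bQ; K -> ee; Q -> SZ; Q -> b; Z -> ae.

S -> b | bZZ | eZS; K -> bQ | ee; Q -> b | SZ; Z -> ab | ae | aKb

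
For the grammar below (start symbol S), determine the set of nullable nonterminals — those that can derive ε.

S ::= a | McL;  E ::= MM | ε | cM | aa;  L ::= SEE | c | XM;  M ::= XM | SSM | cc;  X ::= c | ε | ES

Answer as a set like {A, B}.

Directly nullable (have an ε-rule): {E, X}.
Not nullable: L, M, S — each has a terminal in every rule's right-hand side or depends on a non-nullable symbol.

{E, X}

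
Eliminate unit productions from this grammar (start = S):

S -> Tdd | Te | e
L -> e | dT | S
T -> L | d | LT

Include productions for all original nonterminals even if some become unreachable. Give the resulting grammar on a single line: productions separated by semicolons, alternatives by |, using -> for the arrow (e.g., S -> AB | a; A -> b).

Unit productions: L->S, T->L.
Unit pairs (A ⇒* B via units): (L,S), (T,L), (T,S).
S: inherits non-unit rules of {S} → Tdd | Te | e.
L: inherits non-unit rules of {L, S} → Tdd | Te | dT | e.
T: inherits non-unit rules of {L, S, T} → LT | Tdd | Te | d | dT | e.

S -> e | Te | Tdd; L -> e | Te | dT | Tdd; T -> d | e | LT | Te | dT | Tdd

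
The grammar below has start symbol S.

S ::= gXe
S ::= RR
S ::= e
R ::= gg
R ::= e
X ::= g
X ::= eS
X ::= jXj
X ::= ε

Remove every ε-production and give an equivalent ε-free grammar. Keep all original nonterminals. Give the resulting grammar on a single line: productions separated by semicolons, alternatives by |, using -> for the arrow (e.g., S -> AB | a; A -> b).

Nullable set: {X}.
S -> gXe: X nullable, giving gXe | ge.
Drop X -> ε.
X -> jXj: X nullable, giving jXj | jj.
Unchanged (no nullable symbols): S -> RR; S -> e; R -> e; R -> gg; X -> eS; X -> g.

S -> e | RR | ge | gXe; R -> e | gg; X -> g | eS | jj | jXj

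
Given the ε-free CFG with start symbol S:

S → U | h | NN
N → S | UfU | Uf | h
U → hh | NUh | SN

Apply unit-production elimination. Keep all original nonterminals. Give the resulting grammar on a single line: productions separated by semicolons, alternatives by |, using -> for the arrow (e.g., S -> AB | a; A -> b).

S -> h | NN | SN | hh | NUh; N -> h | NN | SN | Uf | hh | NUh | UfU; U -> SN | hh | NUh

Unit productions: N->S, S->U.
Unit pairs (A ⇒* B via units): (N,S), (N,U), (S,U).
S: inherits non-unit rules of {S, U} → NN | NUh | SN | h | hh.
N: inherits non-unit rules of {N, S, U} → NN | NUh | SN | Uf | UfU | h | hh.
U: inherits non-unit rules of {U} → NUh | SN | hh.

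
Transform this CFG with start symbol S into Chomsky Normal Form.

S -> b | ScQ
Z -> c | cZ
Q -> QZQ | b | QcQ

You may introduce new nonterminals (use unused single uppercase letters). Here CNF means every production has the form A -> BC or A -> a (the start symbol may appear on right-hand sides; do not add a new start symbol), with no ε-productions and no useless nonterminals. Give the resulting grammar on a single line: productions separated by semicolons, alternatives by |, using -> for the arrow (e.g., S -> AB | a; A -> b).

S -> b | SD; A -> c; B -> AQ; C -> ZQ; D -> AQ; Q -> b | QB | QC; Z -> c | AZ

No ε-productions.
No unit productions to eliminate.
TERM: introduce A -> c and substitute in every rule of length ≥2.
BIN: Q -> QAQ becomes Q -> QB, B -> AQ; Q -> QZQ becomes Q -> QC, C -> ZQ; S -> SAQ becomes S -> SD, D -> AQ.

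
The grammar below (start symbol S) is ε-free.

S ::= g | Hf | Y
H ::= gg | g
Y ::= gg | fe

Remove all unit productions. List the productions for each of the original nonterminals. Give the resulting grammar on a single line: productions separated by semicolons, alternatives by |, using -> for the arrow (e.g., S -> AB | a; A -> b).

S -> g | Hf | fe | gg; H -> g | gg; Y -> fe | gg

Unit productions: S->Y.
Unit pairs (A ⇒* B via units): (S,Y).
S: inherits non-unit rules of {S, Y} → Hf | fe | g | gg.
H: inherits non-unit rules of {H} → g | gg.
Y: inherits non-unit rules of {Y} → fe | gg.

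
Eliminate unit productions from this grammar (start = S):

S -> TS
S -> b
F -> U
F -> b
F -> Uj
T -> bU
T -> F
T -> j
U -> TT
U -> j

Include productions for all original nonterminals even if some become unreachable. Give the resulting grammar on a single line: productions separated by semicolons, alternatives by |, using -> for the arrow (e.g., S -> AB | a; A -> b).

S -> b | TS; F -> b | j | TT | Uj; T -> b | j | TT | Uj | bU; U -> j | TT

Unit productions: F->U, T->F.
Unit pairs (A ⇒* B via units): (F,U), (T,F), (T,U).
S: inherits non-unit rules of {S} → TS | b.
F: inherits non-unit rules of {F, U} → TT | Uj | b | j.
T: inherits non-unit rules of {F, T, U} → TT | Uj | b | bU | j.
U: inherits non-unit rules of {U} → TT | j.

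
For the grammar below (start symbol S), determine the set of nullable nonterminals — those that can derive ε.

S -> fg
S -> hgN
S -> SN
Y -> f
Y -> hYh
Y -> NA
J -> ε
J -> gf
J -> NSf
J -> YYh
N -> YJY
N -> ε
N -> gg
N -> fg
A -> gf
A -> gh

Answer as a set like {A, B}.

Directly nullable (have an ε-rule): {J, N}.
Not nullable: A, S, Y — each has a terminal in every rule's right-hand side or depends on a non-nullable symbol.

{J, N}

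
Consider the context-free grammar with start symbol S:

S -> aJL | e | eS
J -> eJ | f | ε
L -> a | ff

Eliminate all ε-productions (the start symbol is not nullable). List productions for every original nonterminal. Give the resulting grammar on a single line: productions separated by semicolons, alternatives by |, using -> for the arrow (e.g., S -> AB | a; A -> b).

Nullable set: {J}.
S -> aJL: J nullable, giving aJL | aL.
Drop J -> ε.
J -> eJ: J nullable, giving e | eJ.
Unchanged (no nullable symbols): S -> e; S -> eS; J -> f; L -> a; L -> ff.

S -> e | aL | eS | aJL; J -> e | f | eJ; L -> a | ff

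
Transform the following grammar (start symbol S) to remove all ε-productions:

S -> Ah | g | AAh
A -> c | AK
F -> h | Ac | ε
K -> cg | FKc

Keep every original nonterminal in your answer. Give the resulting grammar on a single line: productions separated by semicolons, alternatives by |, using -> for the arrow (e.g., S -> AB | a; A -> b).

Nullable set: {F}.
Drop F -> ε.
K -> FKc: F nullable, giving FKc | Kc.
Unchanged (no nullable symbols): S -> AAh; S -> Ah; S -> g; A -> AK; A -> c; F -> Ac; F -> h; K -> cg.

S -> g | Ah | AAh; A -> c | AK; F -> h | Ac; K -> Kc | cg | FKc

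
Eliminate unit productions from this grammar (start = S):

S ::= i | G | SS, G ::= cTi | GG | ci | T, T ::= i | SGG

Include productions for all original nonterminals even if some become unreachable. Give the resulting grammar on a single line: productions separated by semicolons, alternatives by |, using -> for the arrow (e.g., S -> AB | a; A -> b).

Unit productions: G->T, S->G.
Unit pairs (A ⇒* B via units): (G,T), (S,G), (S,T).
S: inherits non-unit rules of {G, S, T} → GG | SGG | SS | cTi | ci | i.
G: inherits non-unit rules of {G, T} → GG | SGG | cTi | ci | i.
T: inherits non-unit rules of {T} → SGG | i.

S -> i | GG | SS | ci | SGG | cTi; G -> i | GG | ci | SGG | cTi; T -> i | SGG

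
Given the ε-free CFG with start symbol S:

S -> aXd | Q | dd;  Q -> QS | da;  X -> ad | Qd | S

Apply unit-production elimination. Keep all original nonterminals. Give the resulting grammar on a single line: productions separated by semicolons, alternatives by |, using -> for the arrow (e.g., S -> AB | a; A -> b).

Unit productions: S->Q, X->S.
Unit pairs (A ⇒* B via units): (S,Q), (X,Q), (X,S).
S: inherits non-unit rules of {Q, S} → QS | aXd | da | dd.
Q: inherits non-unit rules of {Q} → QS | da.
X: inherits non-unit rules of {Q, S, X} → QS | Qd | aXd | ad | da | dd.

S -> QS | da | dd | aXd; Q -> QS | da; X -> QS | Qd | ad | da | dd | aXd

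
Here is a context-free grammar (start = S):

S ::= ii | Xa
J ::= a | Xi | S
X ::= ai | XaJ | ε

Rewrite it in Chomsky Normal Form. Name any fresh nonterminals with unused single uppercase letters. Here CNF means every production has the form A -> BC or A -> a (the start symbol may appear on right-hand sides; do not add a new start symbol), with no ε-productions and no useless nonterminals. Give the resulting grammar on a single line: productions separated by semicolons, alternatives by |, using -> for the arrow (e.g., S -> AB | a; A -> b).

S -> a | BB | XA; A -> a; B -> i; C -> AJ; J -> a | i | BB | XA | XB; X -> AB | AJ | XC

Nullable: {X}; after ε-elimination: S -> a | Xa | ii; J -> S | a | i | Xi; X -> aJ | ai | XaJ.
After unit-elimination: S -> a | Xa | ii; J -> a | i | Xa | Xi | ii; X -> aJ | ai | XaJ.
TERM: introduce A -> a, B -> i and substitute in every rule of length ≥2.
BIN: X -> XAJ becomes X -> XC, C -> AJ.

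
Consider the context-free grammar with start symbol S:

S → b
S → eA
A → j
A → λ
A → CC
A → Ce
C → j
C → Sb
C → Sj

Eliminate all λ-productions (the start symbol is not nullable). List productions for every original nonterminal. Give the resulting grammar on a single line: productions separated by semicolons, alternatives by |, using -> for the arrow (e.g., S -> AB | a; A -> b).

Nullable set: {A}.
S -> eA: A nullable, giving e | eA.
Drop A -> λ.
Unchanged (no nullable symbols): S -> b; A -> CC; A -> Ce; A -> j; C -> Sb; C -> Sj; C -> j.

S -> b | e | eA; A -> j | CC | Ce; C -> j | Sb | Sj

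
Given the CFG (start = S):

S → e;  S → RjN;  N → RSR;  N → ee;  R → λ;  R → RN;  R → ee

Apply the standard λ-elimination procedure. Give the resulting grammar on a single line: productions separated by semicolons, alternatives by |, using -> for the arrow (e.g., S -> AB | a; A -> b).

Nullable set: {R}.
S -> RjN: R nullable, giving RjN | jN.
N -> RSR: R, R nullable, giving RS | RSR | S | SR.
Drop R -> λ.
R -> RN: R nullable, giving N | RN.
Unchanged (no nullable symbols): S -> e; N -> ee; R -> ee.

S -> e | jN | RjN; N -> S | RS | SR | ee | RSR; R -> N | RN | ee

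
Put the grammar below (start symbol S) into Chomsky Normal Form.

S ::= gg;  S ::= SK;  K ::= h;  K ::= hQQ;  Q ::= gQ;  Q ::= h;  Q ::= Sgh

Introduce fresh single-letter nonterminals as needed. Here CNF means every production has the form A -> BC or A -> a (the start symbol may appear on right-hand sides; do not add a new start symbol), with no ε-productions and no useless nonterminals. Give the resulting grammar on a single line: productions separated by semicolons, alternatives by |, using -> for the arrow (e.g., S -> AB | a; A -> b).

No ε-productions.
No unit productions to eliminate.
TERM: introduce B -> g, A -> h and substitute in every rule of length ≥2.
BIN: K -> AQQ becomes K -> AC, C -> QQ; Q -> SBA becomes Q -> SD, D -> BA.

S -> BB | SK; A -> h; B -> g; C -> QQ; D -> BA; K -> h | AC; Q -> h | BQ | SD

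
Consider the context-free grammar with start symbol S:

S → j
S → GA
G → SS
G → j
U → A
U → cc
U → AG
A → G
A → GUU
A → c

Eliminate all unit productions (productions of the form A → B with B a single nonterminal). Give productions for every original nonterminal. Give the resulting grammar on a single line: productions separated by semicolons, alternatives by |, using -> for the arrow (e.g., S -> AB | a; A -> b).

S -> j | GA; A -> c | j | SS | GUU; G -> j | SS; U -> c | j | AG | SS | cc | GUU

Unit productions: A->G, U->A.
Unit pairs (A ⇒* B via units): (A,G), (U,A), (U,G).
S: inherits non-unit rules of {S} → GA | j.
A: inherits non-unit rules of {A, G} → GUU | SS | c | j.
G: inherits non-unit rules of {G} → SS | j.
U: inherits non-unit rules of {A, G, U} → AG | GUU | SS | c | cc | j.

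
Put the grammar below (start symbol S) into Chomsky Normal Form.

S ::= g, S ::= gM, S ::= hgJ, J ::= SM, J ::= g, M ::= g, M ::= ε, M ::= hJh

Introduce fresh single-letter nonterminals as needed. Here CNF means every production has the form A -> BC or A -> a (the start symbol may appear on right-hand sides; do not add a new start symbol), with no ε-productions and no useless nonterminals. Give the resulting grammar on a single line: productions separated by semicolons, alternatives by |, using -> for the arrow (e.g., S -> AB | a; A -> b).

S -> g | AM | BE; A -> g; B -> h; C -> AJ; D -> JB; E -> AJ; J -> g | AM | BC | SM; M -> g | BD

Nullable: {M}; after ε-elimination: S -> g | gM | hgJ; J -> S | g | SM; M -> g | hJh.
After unit-elimination: S -> g | gM | hgJ; J -> g | SM | gM | hgJ; M -> g | hJh.
TERM: introduce A -> g, B -> h and substitute in every rule of length ≥2.
BIN: J -> BAJ becomes J -> BC, C -> AJ; M -> BJB becomes M -> BD, D -> JB; S -> BAJ becomes S -> BE, E -> AJ.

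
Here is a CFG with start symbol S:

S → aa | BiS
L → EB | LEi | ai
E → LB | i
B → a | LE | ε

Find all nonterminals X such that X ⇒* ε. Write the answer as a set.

{B}

Directly nullable (have an ε-rule): {B}.
Not nullable: E, L, S — each has a terminal in every rule's right-hand side or depends on a non-nullable symbol.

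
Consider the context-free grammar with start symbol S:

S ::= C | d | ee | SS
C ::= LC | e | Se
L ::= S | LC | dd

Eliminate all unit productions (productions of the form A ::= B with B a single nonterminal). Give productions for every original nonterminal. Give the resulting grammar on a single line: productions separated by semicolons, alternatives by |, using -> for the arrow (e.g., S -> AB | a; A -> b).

Unit productions: L->S, S->C.
Unit pairs (A ⇒* B via units): (L,C), (L,S), (S,C).
S: inherits non-unit rules of {C, S} → LC | SS | Se | d | e | ee.
C: inherits non-unit rules of {C} → LC | Se | e.
L: inherits non-unit rules of {C, L, S} → LC | SS | Se | d | dd | e | ee.

S -> d | e | LC | SS | Se | ee; C -> e | LC | Se; L -> d | e | LC | SS | Se | dd | ee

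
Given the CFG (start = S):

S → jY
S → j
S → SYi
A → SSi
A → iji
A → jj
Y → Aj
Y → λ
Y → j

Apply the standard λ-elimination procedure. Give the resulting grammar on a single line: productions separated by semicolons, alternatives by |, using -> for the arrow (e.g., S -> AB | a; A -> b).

S -> j | Si | jY | SYi; A -> jj | SSi | iji; Y -> j | Aj

Nullable set: {Y}.
S -> SYi: Y nullable, giving SYi | Si.
S -> jY: Y nullable, giving j | jY.
Drop Y -> λ.
Unchanged (no nullable symbols): S -> j; A -> SSi; A -> iji; A -> jj; Y -> Aj; Y -> j.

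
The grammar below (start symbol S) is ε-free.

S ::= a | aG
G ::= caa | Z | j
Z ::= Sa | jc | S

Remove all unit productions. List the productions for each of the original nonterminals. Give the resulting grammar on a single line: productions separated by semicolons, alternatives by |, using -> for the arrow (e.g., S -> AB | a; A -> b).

S -> a | aG; G -> a | j | Sa | aG | jc | caa; Z -> a | Sa | aG | jc

Unit productions: G->Z, Z->S.
Unit pairs (A ⇒* B via units): (G,S), (G,Z), (Z,S).
S: inherits non-unit rules of {S} → a | aG.
G: inherits non-unit rules of {G, S, Z} → Sa | a | aG | caa | j | jc.
Z: inherits non-unit rules of {S, Z} → Sa | a | aG | jc.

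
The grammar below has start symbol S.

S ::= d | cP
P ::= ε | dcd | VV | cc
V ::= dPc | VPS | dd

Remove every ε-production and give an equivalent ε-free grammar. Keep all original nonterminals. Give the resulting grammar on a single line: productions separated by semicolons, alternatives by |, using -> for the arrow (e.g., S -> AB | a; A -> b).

S -> c | d | cP; P -> VV | cc | dcd; V -> VS | dc | dd | VPS | dPc

Nullable set: {P}.
S -> cP: P nullable, giving c | cP.
Drop P -> ε.
V -> VPS: P nullable, giving VPS | VS.
V -> dPc: P nullable, giving dPc | dc.
Unchanged (no nullable symbols): S -> d; P -> VV; P -> cc; P -> dcd; V -> dd.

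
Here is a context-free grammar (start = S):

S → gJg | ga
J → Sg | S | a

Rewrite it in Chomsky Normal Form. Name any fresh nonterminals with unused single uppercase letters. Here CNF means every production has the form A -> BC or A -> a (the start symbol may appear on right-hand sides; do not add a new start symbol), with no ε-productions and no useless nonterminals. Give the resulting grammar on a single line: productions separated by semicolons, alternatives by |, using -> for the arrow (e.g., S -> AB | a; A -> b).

S -> AB | AD; A -> g; B -> a; C -> JA; D -> JA; J -> a | AB | AC | SA

No ε-productions.
After unit-elimination: S -> ga | gJg; J -> a | Sg | ga | gJg.
TERM: introduce B -> a, A -> g and substitute in every rule of length ≥2.
BIN: J -> AJA becomes J -> AC, C -> JA; S -> AJA becomes S -> AD, D -> JA.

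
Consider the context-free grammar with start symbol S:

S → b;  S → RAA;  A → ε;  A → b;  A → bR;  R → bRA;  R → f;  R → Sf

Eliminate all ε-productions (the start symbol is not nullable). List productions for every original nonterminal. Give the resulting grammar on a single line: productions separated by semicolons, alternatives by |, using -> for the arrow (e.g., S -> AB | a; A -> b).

S -> R | b | RA | RAA; A -> b | bR; R -> f | Sf | bR | bRA

Nullable set: {A}.
S -> RAA: A, A nullable, giving R | RA | RAA.
Drop A -> ε.
R -> bRA: A nullable, giving bR | bRA.
Unchanged (no nullable symbols): S -> b; A -> b; A -> bR; R -> Sf; R -> f.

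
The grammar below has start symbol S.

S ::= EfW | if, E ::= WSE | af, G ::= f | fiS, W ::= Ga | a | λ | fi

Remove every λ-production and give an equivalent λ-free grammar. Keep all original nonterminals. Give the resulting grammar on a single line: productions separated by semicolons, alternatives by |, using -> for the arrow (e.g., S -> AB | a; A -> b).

Nullable set: {W}.
S -> EfW: W nullable, giving Ef | EfW.
E -> WSE: W nullable, giving SE | WSE.
Drop W -> λ.
Unchanged (no nullable symbols): S -> if; E -> af; G -> f; G -> fiS; W -> Ga; W -> a; W -> fi.

S -> Ef | if | EfW; E -> SE | af | WSE; G -> f | fiS; W -> a | Ga | fi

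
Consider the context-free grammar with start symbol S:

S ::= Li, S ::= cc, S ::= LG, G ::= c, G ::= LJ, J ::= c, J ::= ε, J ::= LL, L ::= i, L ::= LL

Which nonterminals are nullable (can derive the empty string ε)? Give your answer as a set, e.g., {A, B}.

{J}

Directly nullable (have an ε-rule): {J}.
Not nullable: G, L, S — each has a terminal in every rule's right-hand side or depends on a non-nullable symbol.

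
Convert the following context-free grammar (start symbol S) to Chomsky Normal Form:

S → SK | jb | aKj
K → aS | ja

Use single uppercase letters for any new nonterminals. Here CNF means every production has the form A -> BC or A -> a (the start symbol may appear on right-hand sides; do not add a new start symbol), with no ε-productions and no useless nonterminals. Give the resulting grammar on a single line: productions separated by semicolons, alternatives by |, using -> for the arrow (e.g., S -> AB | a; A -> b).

S -> AD | BC | SK; A -> a; B -> j; C -> b; D -> KB; K -> AS | BA

No ε-productions.
No unit productions to eliminate.
TERM: introduce A -> a, C -> b, B -> j and substitute in every rule of length ≥2.
BIN: S -> AKB becomes S -> AD, D -> KB.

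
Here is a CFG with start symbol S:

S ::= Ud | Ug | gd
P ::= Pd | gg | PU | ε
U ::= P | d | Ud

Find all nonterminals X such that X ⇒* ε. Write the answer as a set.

{P, U}

Directly nullable (have an ε-rule): {P}.
U is nullable via U -> P (every symbol on the right is already known nullable).
Not nullable: S — each has a terminal in every rule's right-hand side or depends on a non-nullable symbol.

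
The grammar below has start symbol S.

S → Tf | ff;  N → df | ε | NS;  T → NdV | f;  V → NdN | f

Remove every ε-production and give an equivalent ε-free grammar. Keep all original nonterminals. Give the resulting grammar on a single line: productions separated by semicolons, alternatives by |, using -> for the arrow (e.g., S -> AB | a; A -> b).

Nullable set: {N}.
Drop N -> ε.
N -> NS: N nullable, giving NS | S.
T -> NdV: N nullable, giving NdV | dV.
V -> NdN: N, N nullable, giving Nd | NdN | d | dN.
Unchanged (no nullable symbols): S -> Tf; S -> ff; N -> df; T -> f; V -> f.

S -> Tf | ff; N -> S | NS | df; T -> f | dV | NdV; V -> d | f | Nd | dN | NdN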